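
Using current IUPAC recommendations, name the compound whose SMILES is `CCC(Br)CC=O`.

The longest carbon chain that includes the –CHO group has 5 carbons, so the parent hydride is pentane.
The principal characteristic group is an aldehyde (terminal –CHO), named with the suffix -al.
Choose the numbering such that the aldehyde carbon is C-1 by definition.
That gives a bromo group at C-3.
Assembling the pieces gives 3-bromopentanal.

3-bromopentanal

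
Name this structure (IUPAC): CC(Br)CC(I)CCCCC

The longest continuous carbon chain has 9 atoms, so the parent hydride is nonane.
Choose the numbering such that the substituent locant set {2,4} is lower than {6,8} at the first point of difference.
With this numbering: a bromo group at C-2; an iodo group at C-4.
Substituent prefixes are cited in alphabetical order (multiplying prefixes like di-/tri- are ignored for ordering).
Putting it together: 2-bromo-4-iodononane.

2-bromo-4-iodononane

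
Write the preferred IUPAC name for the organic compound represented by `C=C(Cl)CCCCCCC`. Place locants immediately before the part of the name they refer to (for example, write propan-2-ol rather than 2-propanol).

The longest carbon chain that includes the multiple bond has 9 carbons, so the parent hydride is nonane.
There is one C=C double bond, indicated by the ending -ene.
The numbering direction is chosen so that numbering from this end puts the double bond at C-1 rather than C-8.
With this numbering: the double bond between C-1 and C-2; a chloro group at C-2.
The name is 2-chloronon-1-ene.

2-chloronon-1-ene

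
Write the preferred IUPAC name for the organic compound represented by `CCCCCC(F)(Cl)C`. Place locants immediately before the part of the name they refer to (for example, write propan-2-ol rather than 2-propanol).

The longest carbon chain is 7 atoms: the parent is heptane.
The numbering direction is chosen so that the substituent locant set {2,2} is lower than {6,6} at the first point of difference.
This places a chloro group at C-2; a fluoro group at C-2.
Substituent prefixes are cited in alphabetical order (multiplying prefixes like di-/tri- are ignored for ordering).
Assembling the pieces gives 2-chloro-2-fluoroheptane.

2-chloro-2-fluoroheptane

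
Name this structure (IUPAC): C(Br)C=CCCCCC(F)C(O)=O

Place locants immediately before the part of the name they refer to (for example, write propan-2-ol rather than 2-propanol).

9-bromo-2-fluoronon-7-enoic acid

The longest carbon chain that includes the –COOH group and the multiple bond has 9 carbons, so the parent hydride is nonane.
A carboxylic acid (terminal –COOH) is the principal characteristic group, giving the suffix -oic acid.
A C=C double bond in the chain gives the infix -ene-.
The numbering direction is chosen so that the carboxylic acid carbon is C-1 by definition.
With this numbering: the double bond between C-7 and C-8; a bromo group at C-9; a fluoro group at C-2.
The substituents are ordered alphabetically, ignoring any di-/tri- multipliers.
Assembling the pieces gives 9-bromo-2-fluoronon-7-enoic acid.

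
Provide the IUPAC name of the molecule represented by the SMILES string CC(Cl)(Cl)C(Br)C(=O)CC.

Counting along the main chain through the carbonyl gives 6 carbons: the parent is hexane.
A ketone (C=O on an internal carbon) is the principal characteristic group, giving the suffix -one.
The numbering direction is chosen so that numbering from this end puts the carbonyl group at C-3 rather than C-4.
This places the carbonyl at C-3; a bromo group at C-4; two chloro groups at C-5.
Substituent prefixes are cited in alphabetical order (multiplying prefixes like di-/tri- are ignored for ordering).
The name is 4-bromo-5,5-dichlorohexan-3-one.

4-bromo-5,5-dichlorohexan-3-one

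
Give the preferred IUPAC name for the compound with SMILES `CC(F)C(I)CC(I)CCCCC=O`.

9-fluoro-6,8-diiododecanal

The longest chain bearing the –CHO group is 10 carbons long (decane).
An aldehyde (terminal –CHO) is the principal characteristic group, giving the suffix -al.
The numbering direction is chosen so that the aldehyde carbon is C-1 by definition.
With this numbering: a fluoro group at C-9; iodo groups at C-6 and C-8.
The substituents are ordered alphabetically, ignoring any di-/tri- multipliers.
Assembling the pieces gives 9-fluoro-6,8-diiododecanal.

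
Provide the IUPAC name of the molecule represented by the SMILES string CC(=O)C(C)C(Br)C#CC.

4-bromo-3-methylhept-5-yn-2-one

Counting along the main chain through the carbonyl and the multiple bond gives 7 carbons: the parent is heptane.
A ketone (C=O on an internal carbon) is the principal characteristic group, giving the suffix -one.
A C≡C triple bond in the chain gives the infix -yne-.
Number the chain so that numbering from this end puts the carbonyl group at C-2 rather than C-6.
With this numbering: the carbonyl at C-2; the triple bond between C-5 and C-6; a bromo group at C-4; a methyl group at C-3.
Substituent prefixes are cited in alphabetical order (multiplying prefixes like di-/tri- are ignored for ordering).
The name is 4-bromo-3-methylhept-5-yn-2-one.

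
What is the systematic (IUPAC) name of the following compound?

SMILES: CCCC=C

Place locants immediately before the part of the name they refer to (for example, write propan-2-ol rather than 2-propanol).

pent-1-ene

The longest chain bearing the multiple bond is 5 carbons long (pentane).
A C=C double bond in the chain gives the infix -ene-.
Number the chain so that numbering from this end puts the double bond at C-1 rather than C-4.
With this numbering: the double bond between C-1 and C-2.
Putting it together: pent-1-ene.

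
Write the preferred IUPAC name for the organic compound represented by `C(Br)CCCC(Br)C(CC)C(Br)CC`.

The longest carbon chain is 9 atoms: the parent is nonane.
Choose the numbering such that the substituent locant set {1,5,6,7} is lower than {3,4,5,9} at the first point of difference.
With this numbering: bromo groups at C-1 and C-5 and C-7; an ethyl group at C-6.
Substituent prefixes are cited in alphabetical order (multiplying prefixes like di-/tri- are ignored for ordering).
Putting it together: 1,5,7-tribromo-6-ethylnonane.

1,5,7-tribromo-6-ethylnonane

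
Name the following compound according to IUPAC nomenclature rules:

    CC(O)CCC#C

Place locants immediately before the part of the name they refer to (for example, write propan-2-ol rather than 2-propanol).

The longest chain bearing the –OH group and the multiple bond is 6 carbons long (hexane).
The highest-priority functional group is an alcohol (–OH), so the name ends in -ol.
The chain contains a C≡C triple bond, so the unsaturation ending is -yne.
Number the chain so that numbering from this end puts the hydroxyl group at C-2 rather than C-5.
With this numbering: the hydroxyl at C-2; the triple bond between C-5 and C-6.
Putting it together: hex-5-yn-2-ol.

hex-5-yn-2-ol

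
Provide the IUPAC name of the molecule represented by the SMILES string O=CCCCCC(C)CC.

6-methyloctanal

The longest chain bearing the –CHO group is 8 carbons long (octane).
The highest-priority functional group is an aldehyde (terminal –CHO), so the name ends in -al.
Choose the numbering such that the aldehyde carbon is C-1 by definition.
With this numbering: a methyl group at C-6.
Putting it together: 6-methyloctanal.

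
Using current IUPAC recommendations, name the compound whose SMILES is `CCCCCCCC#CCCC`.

dodec-4-yne

The longest chain bearing the multiple bond is 12 carbons long (dodecane).
The chain contains a C≡C triple bond, so the unsaturation ending is -yne.
Number the chain so that numbering from this end puts the triple bond at C-4 rather than C-8.
With this numbering: the triple bond between C-4 and C-5.
Putting it together: dodec-4-yne.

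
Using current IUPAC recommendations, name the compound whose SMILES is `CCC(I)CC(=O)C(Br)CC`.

3-bromo-6-iodooctan-4-one

Counting along the main chain through the carbonyl gives 8 carbons: the parent is octane.
The highest-priority functional group is a ketone (C=O on an internal carbon), so the name ends in -one.
Number the chain so that numbering from this end puts the carbonyl group at C-4 rather than C-5.
With this numbering: the carbonyl at C-4; a bromo group at C-3; an iodo group at C-6.
Prefixes are listed alphabetically: bromo, iodo.
Assembling the pieces gives 3-bromo-6-iodooctan-4-one.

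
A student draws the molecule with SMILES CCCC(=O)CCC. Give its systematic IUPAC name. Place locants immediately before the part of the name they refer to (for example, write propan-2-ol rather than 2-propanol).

Counting along the main chain through the carbonyl gives 7 carbons: the parent is heptane.
The principal characteristic group is a ketone (C=O on an internal carbon), named with the suffix -one.
Numbering from either end gives identical locants here.
This places the carbonyl at C-4.
Putting it together: heptan-4-one.

heptan-4-one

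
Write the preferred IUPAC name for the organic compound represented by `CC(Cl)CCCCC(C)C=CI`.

8-chloro-1-iodo-3-methylnon-1-ene

The longest carbon chain that includes the multiple bond has 9 carbons, so the parent hydride is nonane.
A C=C double bond in the chain gives the infix -ene-.
Number the chain so that numbering from this end puts the double bond at C-1 rather than C-8.
This places the double bond between C-1 and C-2; a chloro group at C-8; an iodo group at C-1; a methyl group at C-3.
The substituents are ordered alphabetically, ignoring any di-/tri- multipliers.
Assembling the pieces gives 8-chloro-1-iodo-3-methylnon-1-ene.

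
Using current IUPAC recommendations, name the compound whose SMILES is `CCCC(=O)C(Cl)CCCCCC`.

5-chloroundecan-4-one

Counting along the main chain through the carbonyl gives 11 carbons: the parent is undecane.
A ketone (C=O on an internal carbon) is the principal characteristic group, giving the suffix -one.
Number the chain so that numbering from this end puts the carbonyl group at C-4 rather than C-8.
This places the carbonyl at C-4; a chloro group at C-5.
The name is 5-chloroundecan-4-one.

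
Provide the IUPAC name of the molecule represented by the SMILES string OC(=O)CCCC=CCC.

oct-5-enoic acid

The longest carbon chain that includes the –COOH group and the multiple bond has 8 carbons, so the parent hydride is octane.
The principal characteristic group is a carboxylic acid (terminal –COOH), named with the suffix -oic acid.
The chain contains a C=C double bond, so the unsaturation ending is -ene.
The numbering direction is chosen so that the carboxylic acid carbon is C-1 by definition.
This places the double bond between C-5 and C-6.
Putting it together: oct-5-enoic acid.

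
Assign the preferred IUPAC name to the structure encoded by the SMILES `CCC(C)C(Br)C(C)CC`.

4-bromo-3,5-dimethylheptane

The longest continuous carbon chain has 7 atoms, so the parent hydride is heptane.
Numbering from either end gives identical locants here.
This places a bromo group at C-4; methyl groups at C-3 and C-5.
Prefixes are listed alphabetically: bromo, methyl.
Assembling the pieces gives 4-bromo-3,5-dimethylheptane.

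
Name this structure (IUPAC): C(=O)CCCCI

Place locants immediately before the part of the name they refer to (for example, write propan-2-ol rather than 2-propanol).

Counting along the main chain through the –CHO group gives 5 carbons: the parent is pentane.
The principal characteristic group is an aldehyde (terminal –CHO), named with the suffix -al.
Number the chain so that the aldehyde carbon is C-1 by definition.
With this numbering: an iodo group at C-5.
Assembling the pieces gives 5-iodopentanal.

5-iodopentanal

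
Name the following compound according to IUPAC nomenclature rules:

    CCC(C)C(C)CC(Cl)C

2-chloro-4,5-dimethylheptane

The longest carbon chain is 7 atoms: the parent is heptane.
The numbering direction is chosen so that the substituent locant set {2,4,5} is lower than {3,4,6} at the first point of difference.
This places a chloro group at C-2; methyl groups at C-4 and C-5.
The substituents are ordered alphabetically, ignoring any di-/tri- multipliers.
The name is 2-chloro-4,5-dimethylheptane.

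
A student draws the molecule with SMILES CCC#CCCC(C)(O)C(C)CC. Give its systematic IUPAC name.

The longest carbon chain that includes the –OH group and the multiple bond has 10 carbons, so the parent hydride is decane.
An alcohol (–OH) is the principal characteristic group, giving the suffix -ol.
There is one C≡C triple bond, indicated by the ending -yne.
Choose the numbering such that numbering from this end puts the hydroxyl group at C-4 rather than C-7.
That gives the hydroxyl at C-4; the triple bond between C-7 and C-8; methyl groups at C-3 and C-4.
The name is 3,4-dimethyldec-7-yn-4-ol.

3,4-dimethyldec-7-yn-4-ol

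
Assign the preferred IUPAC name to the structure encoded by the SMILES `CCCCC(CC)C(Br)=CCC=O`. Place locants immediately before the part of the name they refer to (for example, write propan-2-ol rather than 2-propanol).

4-bromo-5-ethylnon-3-enal

The longest chain bearing the –CHO group and the multiple bond is 9 carbons long (nonane).
An aldehyde (terminal –CHO) is the principal characteristic group, giving the suffix -al.
A C=C double bond in the chain gives the infix -ene-.
The numbering direction is chosen so that the aldehyde carbon is C-1 by definition.
This places the double bond between C-3 and C-4; a bromo group at C-4; an ethyl group at C-5.
Substituent prefixes are cited in alphabetical order (multiplying prefixes like di-/tri- are ignored for ordering).
Assembling the pieces gives 4-bromo-5-ethylnon-3-enal.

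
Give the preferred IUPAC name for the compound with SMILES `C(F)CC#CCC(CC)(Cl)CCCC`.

6-chloro-6-ethyl-1-fluorodec-3-yne

Counting along the main chain through the multiple bond gives 10 carbons: the parent is decane.
The chain contains a C≡C triple bond, so the unsaturation ending is -yne.
The numbering direction is chosen so that numbering from this end puts the triple bond at C-3 rather than C-7.
That gives the triple bond between C-3 and C-4; a chloro group at C-6; an ethyl group at C-6; a fluoro group at C-1.
The substituents are ordered alphabetically, ignoring any di-/tri- multipliers.
Assembling the pieces gives 6-chloro-6-ethyl-1-fluorodec-3-yne.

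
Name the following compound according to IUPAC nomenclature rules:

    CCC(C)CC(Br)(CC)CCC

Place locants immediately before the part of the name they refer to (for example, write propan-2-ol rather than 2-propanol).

The longest carbon chain is 8 atoms: the parent is octane.
Choose the numbering such that the substituent locant set {3,5,5} is lower than {4,4,6} at the first point of difference.
This places a bromo group at C-5; an ethyl group at C-5; a methyl group at C-3.
Prefixes are listed alphabetically: bromo, ethyl, methyl.
Putting it together: 5-bromo-5-ethyl-3-methyloctane.

5-bromo-5-ethyl-3-methyloctane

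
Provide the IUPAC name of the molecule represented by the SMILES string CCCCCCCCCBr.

The longest carbon chain is 9 atoms: the parent is nonane.
The numbering direction is chosen so that the substituent locant set {1} is lower than {9} at the first point of difference.
That gives a bromo group at C-1.
Assembling the pieces gives 1-bromononane.

1-bromononane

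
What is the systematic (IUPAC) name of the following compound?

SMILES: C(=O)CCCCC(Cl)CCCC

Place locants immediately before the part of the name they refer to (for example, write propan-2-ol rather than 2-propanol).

6-chlorodecanal

The longest chain bearing the –CHO group is 10 carbons long (decane).
The highest-priority functional group is an aldehyde (terminal –CHO), so the name ends in -al.
Choose the numbering such that the aldehyde carbon is C-1 by definition.
That gives a chloro group at C-6.
The name is 6-chlorodecanal.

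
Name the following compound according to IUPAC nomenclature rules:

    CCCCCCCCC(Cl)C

2-chlorodecane

The parent chain contains 10 carbons (decane).
The numbering direction is chosen so that the substituent locant set {2} is lower than {9} at the first point of difference.
That gives a chloro group at C-2.
Putting it together: 2-chlorodecane.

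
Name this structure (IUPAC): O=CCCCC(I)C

Counting along the main chain through the –CHO group gives 6 carbons: the parent is hexane.
The principal characteristic group is an aldehyde (terminal –CHO), named with the suffix -al.
Choose the numbering such that the aldehyde carbon is C-1 by definition.
That gives an iodo group at C-5.
The name is 5-iodohexanal.

5-iodohexanal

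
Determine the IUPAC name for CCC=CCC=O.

Counting along the main chain through the –CHO group and the multiple bond gives 6 carbons: the parent is hexane.
The highest-priority functional group is an aldehyde (terminal –CHO), so the name ends in -al.
There is one C=C double bond, indicated by the ending -ene.
Number the chain so that the aldehyde carbon is C-1 by definition.
With this numbering: the double bond between C-3 and C-4.
Putting it together: hex-3-enal.

hex-3-enal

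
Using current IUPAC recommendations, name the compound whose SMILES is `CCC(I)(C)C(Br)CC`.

The parent chain contains 6 carbons (hexane).
Number the chain so that the substituent locant set {3,3,4} is lower than {3,4,4} at the first point of difference.
This places a bromo group at C-4; an iodo group at C-3; a methyl group at C-3.
Prefixes are listed alphabetically: bromo, iodo, methyl.
Assembling the pieces gives 4-bromo-3-iodo-3-methylhexane.

4-bromo-3-iodo-3-methylhexane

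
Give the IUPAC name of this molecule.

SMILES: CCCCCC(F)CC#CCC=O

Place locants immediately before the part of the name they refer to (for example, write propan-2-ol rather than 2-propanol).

6-fluoroundec-3-ynal

The longest chain bearing the –CHO group and the multiple bond is 11 carbons long (undecane).
The highest-priority functional group is an aldehyde (terminal –CHO), so the name ends in -al.
A C≡C triple bond in the chain gives the infix -yne-.
The numbering direction is chosen so that the aldehyde carbon is C-1 by definition.
That gives the triple bond between C-3 and C-4; a fluoro group at C-6.
The name is 6-fluoroundec-3-ynal.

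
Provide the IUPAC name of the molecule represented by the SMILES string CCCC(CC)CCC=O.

Counting along the main chain through the –CHO group gives 7 carbons: the parent is heptane.
An aldehyde (terminal –CHO) is the principal characteristic group, giving the suffix -al.
Number the chain so that the aldehyde carbon is C-1 by definition.
With this numbering: an ethyl group at C-4.
Assembling the pieces gives 4-ethylheptanal.

4-ethylheptanal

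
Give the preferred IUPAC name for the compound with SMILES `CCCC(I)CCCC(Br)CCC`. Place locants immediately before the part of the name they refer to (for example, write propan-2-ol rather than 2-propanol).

4-bromo-8-iodoundecane

The longest carbon chain is 11 atoms: the parent is undecane.
The numbering direction is chosen so that the locant sets are identical either way, so the alphabetically earlier bromo substituent takes the lower locant (4 rather than 8).
With this numbering: a bromo group at C-4; an iodo group at C-8.
Substituent prefixes are cited in alphabetical order (multiplying prefixes like di-/tri- are ignored for ordering).
Putting it together: 4-bromo-8-iodoundecane.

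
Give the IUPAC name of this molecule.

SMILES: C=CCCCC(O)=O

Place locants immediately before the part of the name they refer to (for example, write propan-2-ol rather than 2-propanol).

Counting along the main chain through the –COOH group and the multiple bond gives 6 carbons: the parent is hexane.
The highest-priority functional group is a carboxylic acid (terminal –COOH), so the name ends in -oic acid.
There is one C=C double bond, indicated by the ending -ene.
Number the chain so that the carboxylic acid carbon is C-1 by definition.
This places the double bond between C-5 and C-6.
The name is hex-5-enoic acid.

hex-5-enoic acid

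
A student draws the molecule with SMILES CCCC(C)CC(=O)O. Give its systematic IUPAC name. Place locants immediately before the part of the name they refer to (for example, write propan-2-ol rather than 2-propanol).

The longest carbon chain that includes the –COOH group has 6 carbons, so the parent hydride is hexane.
A carboxylic acid (terminal –COOH) is the principal characteristic group, giving the suffix -oic acid.
The numbering direction is chosen so that the carboxylic acid carbon is C-1 by definition.
This places a methyl group at C-3.
The name is 3-methylhexanoic acid.

3-methylhexanoic acid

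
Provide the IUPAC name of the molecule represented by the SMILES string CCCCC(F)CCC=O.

4-fluorooctanal

The longest chain bearing the –CHO group is 8 carbons long (octane).
The highest-priority functional group is an aldehyde (terminal –CHO), so the name ends in -al.
Choose the numbering such that the aldehyde carbon is C-1 by definition.
This places a fluoro group at C-4.
Putting it together: 4-fluorooctanal.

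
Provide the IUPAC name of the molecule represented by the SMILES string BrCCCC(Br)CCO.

3,6-dibromohexan-1-ol

The longest carbon chain that includes the –OH group has 6 carbons, so the parent hydride is hexane.
The highest-priority functional group is an alcohol (–OH), so the name ends in -ol.
Choose the numbering such that numbering from this end puts the hydroxyl group at C-1 rather than C-6.
That gives the hydroxyl at C-1; bromo groups at C-3 and C-6.
Assembling the pieces gives 3,6-dibromohexan-1-ol.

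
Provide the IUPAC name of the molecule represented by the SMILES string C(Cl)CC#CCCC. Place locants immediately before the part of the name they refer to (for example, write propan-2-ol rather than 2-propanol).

1-chlorohept-3-yne

The longest carbon chain that includes the multiple bond has 7 carbons, so the parent hydride is heptane.
There is one C≡C triple bond, indicated by the ending -yne.
Choose the numbering such that numbering from this end puts the triple bond at C-3 rather than C-4.
With this numbering: the triple bond between C-3 and C-4; a chloro group at C-1.
Assembling the pieces gives 1-chlorohept-3-yne.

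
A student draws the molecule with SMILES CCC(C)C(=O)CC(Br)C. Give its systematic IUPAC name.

The longest carbon chain that includes the carbonyl has 7 carbons, so the parent hydride is heptane.
A ketone (C=O on an internal carbon) is the principal characteristic group, giving the suffix -one.
Choose the numbering such that the substituent locant set {2,5} is lower than {3,6} at the first point of difference.
That gives the carbonyl at C-4; a bromo group at C-2; a methyl group at C-5.
The substituents are ordered alphabetically, ignoring any di-/tri- multipliers.
Assembling the pieces gives 2-bromo-5-methylheptan-4-one.

2-bromo-5-methylheptan-4-one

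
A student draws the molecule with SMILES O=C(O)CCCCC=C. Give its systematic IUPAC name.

hept-6-enoic acid

The longest chain bearing the –COOH group and the multiple bond is 7 carbons long (heptane).
The highest-priority functional group is a carboxylic acid (terminal –COOH), so the name ends in -oic acid.
The chain contains a C=C double bond, so the unsaturation ending is -ene.
The numbering direction is chosen so that the carboxylic acid carbon is C-1 by definition.
This places the double bond between C-6 and C-7.
Putting it together: hept-6-enoic acid.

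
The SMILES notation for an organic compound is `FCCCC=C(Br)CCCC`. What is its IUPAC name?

The longest chain bearing the multiple bond is 9 carbons long (nonane).
A C=C double bond in the chain gives the infix -ene-.
Number the chain so that numbering from this end puts the double bond at C-4 rather than C-5.
With this numbering: the double bond between C-4 and C-5; a bromo group at C-5; a fluoro group at C-1.
Prefixes are listed alphabetically: bromo, fluoro.
Putting it together: 5-bromo-1-fluoronon-4-ene.

5-bromo-1-fluoronon-4-ene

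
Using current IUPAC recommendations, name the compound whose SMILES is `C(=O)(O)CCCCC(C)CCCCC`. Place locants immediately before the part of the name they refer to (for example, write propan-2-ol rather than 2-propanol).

Counting along the main chain through the –COOH group gives 11 carbons: the parent is undecane.
The principal characteristic group is a carboxylic acid (terminal –COOH), named with the suffix -oic acid.
Number the chain so that the carboxylic acid carbon is C-1 by definition.
That gives a methyl group at C-6.
Putting it together: 6-methylundecanoic acid.

6-methylundecanoic acid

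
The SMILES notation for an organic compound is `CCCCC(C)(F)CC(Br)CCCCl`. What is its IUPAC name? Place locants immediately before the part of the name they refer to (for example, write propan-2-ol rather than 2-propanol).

4-bromo-1-chloro-6-fluoro-6-methyldecane

The longest carbon chain is 10 atoms: the parent is decane.
Number the chain so that the substituent locant set {1,4,6,6} is lower than {5,5,7,10} at the first point of difference.
That gives a bromo group at C-4; a chloro group at C-1; a fluoro group at C-6; a methyl group at C-6.
Substituent prefixes are cited in alphabetical order (multiplying prefixes like di-/tri- are ignored for ordering).
Assembling the pieces gives 4-bromo-1-chloro-6-fluoro-6-methyldecane.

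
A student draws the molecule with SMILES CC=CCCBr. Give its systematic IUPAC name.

Counting along the main chain through the multiple bond gives 5 carbons: the parent is pentane.
The chain contains a C=C double bond, so the unsaturation ending is -ene.
Number the chain so that numbering from this end puts the double bond at C-2 rather than C-3.
This places the double bond between C-2 and C-3; a bromo group at C-5.
The name is 5-bromopent-2-ene.

5-bromopent-2-ene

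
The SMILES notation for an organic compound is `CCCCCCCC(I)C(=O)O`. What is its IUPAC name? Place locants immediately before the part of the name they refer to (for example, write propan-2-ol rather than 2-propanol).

2-iodononanoic acid

The longest chain bearing the –COOH group is 9 carbons long (nonane).
A carboxylic acid (terminal –COOH) is the principal characteristic group, giving the suffix -oic acid.
Choose the numbering such that the carboxylic acid carbon is C-1 by definition.
With this numbering: an iodo group at C-2.
The name is 2-iodononanoic acid.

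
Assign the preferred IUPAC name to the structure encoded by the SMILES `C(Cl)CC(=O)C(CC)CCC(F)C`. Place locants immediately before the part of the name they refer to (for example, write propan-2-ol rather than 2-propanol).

1-chloro-4-ethyl-7-fluorooctan-3-one

Counting along the main chain through the carbonyl gives 8 carbons: the parent is octane.
The highest-priority functional group is a ketone (C=O on an internal carbon), so the name ends in -one.
Number the chain so that numbering from this end puts the carbonyl group at C-3 rather than C-6.
With this numbering: the carbonyl at C-3; a chloro group at C-1; an ethyl group at C-4; a fluoro group at C-7.
Prefixes are listed alphabetically: chloro, ethyl, fluoro.
Assembling the pieces gives 1-chloro-4-ethyl-7-fluorooctan-3-one.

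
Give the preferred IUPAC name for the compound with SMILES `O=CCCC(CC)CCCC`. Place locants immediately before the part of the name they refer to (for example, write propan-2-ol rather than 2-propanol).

4-ethyloctanal

The longest chain bearing the –CHO group is 8 carbons long (octane).
An aldehyde (terminal –CHO) is the principal characteristic group, giving the suffix -al.
The numbering direction is chosen so that the aldehyde carbon is C-1 by definition.
That gives an ethyl group at C-4.
Putting it together: 4-ethyloctanal.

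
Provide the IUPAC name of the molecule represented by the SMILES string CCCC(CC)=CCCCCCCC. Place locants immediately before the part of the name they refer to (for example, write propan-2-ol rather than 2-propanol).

4-ethyldodec-4-ene

The longest chain bearing the multiple bond is 12 carbons long (dodecane).
There is one C=C double bond, indicated by the ending -ene.
The numbering direction is chosen so that numbering from this end puts the double bond at C-4 rather than C-8.
With this numbering: the double bond between C-4 and C-5; an ethyl group at C-4.
Assembling the pieces gives 4-ethyldodec-4-ene.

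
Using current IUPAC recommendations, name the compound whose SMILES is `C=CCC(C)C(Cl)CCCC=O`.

The longest carbon chain that includes the –CHO group and the multiple bond has 9 carbons, so the parent hydride is nonane.
The highest-priority functional group is an aldehyde (terminal –CHO), so the name ends in -al.
A C=C double bond in the chain gives the infix -ene-.
Choose the numbering such that the aldehyde carbon is C-1 by definition.
With this numbering: the double bond between C-8 and C-9; a chloro group at C-5; a methyl group at C-6.
Prefixes are listed alphabetically: chloro, methyl.
Assembling the pieces gives 5-chloro-6-methylnon-8-enal.

5-chloro-6-methylnon-8-enal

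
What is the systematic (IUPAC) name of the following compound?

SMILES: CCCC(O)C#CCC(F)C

The longest carbon chain that includes the –OH group and the multiple bond has 9 carbons, so the parent hydride is nonane.
The principal characteristic group is an alcohol (–OH), named with the suffix -ol.
A C≡C triple bond in the chain gives the infix -yne-.
The numbering direction is chosen so that numbering from this end puts the hydroxyl group at C-4 rather than C-6.
With this numbering: the hydroxyl at C-4; the triple bond between C-5 and C-6; a fluoro group at C-8.
The name is 8-fluoronon-5-yn-4-ol.

8-fluoronon-5-yn-4-ol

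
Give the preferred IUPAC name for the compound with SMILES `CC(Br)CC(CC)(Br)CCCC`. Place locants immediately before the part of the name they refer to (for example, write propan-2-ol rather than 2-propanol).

2,4-dibromo-4-ethyloctane

The longest carbon chain is 8 atoms: the parent is octane.
Choose the numbering such that the substituent locant set {2,4,4} is lower than {5,5,7} at the first point of difference.
That gives bromo groups at C-2 and C-4; an ethyl group at C-4.
The substituents are ordered alphabetically, ignoring any di-/tri- multipliers.
The name is 2,4-dibromo-4-ethyloctane.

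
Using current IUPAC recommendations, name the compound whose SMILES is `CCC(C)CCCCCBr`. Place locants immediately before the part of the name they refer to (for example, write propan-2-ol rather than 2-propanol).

The parent chain contains 8 carbons (octane).
The numbering direction is chosen so that the substituent locant set {1,6} is lower than {3,8} at the first point of difference.
With this numbering: a bromo group at C-1; a methyl group at C-6.
Prefixes are listed alphabetically: bromo, methyl.
The name is 1-bromo-6-methyloctane.

1-bromo-6-methyloctane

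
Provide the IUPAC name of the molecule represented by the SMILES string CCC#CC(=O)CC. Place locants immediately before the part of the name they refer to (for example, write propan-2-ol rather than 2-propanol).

Counting along the main chain through the carbonyl and the multiple bond gives 7 carbons: the parent is heptane.
A ketone (C=O on an internal carbon) is the principal characteristic group, giving the suffix -one.
A C≡C triple bond in the chain gives the infix -yne-.
The numbering direction is chosen so that numbering from this end puts the carbonyl group at C-3 rather than C-5.
That gives the carbonyl at C-3; the triple bond between C-4 and C-5.
The name is hept-4-yn-3-one.

hept-4-yn-3-one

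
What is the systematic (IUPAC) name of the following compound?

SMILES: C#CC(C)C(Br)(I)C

The longest chain bearing the multiple bond is 5 carbons long (pentane).
The chain contains a C≡C triple bond, so the unsaturation ending is -yne.
Choose the numbering such that numbering from this end puts the triple bond at C-1 rather than C-4.
This places the triple bond between C-1 and C-2; a bromo group at C-4; an iodo group at C-4; a methyl group at C-3.
Prefixes are listed alphabetically: bromo, iodo, methyl.
The name is 4-bromo-4-iodo-3-methylpent-1-yne.

4-bromo-4-iodo-3-methylpent-1-yne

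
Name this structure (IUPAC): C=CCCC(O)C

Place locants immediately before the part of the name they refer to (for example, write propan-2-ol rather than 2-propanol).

hex-5-en-2-ol

The longest chain bearing the –OH group and the multiple bond is 6 carbons long (hexane).
The principal characteristic group is an alcohol (–OH), named with the suffix -ol.
There is one C=C double bond, indicated by the ending -ene.
Number the chain so that numbering from this end puts the hydroxyl group at C-2 rather than C-5.
This places the hydroxyl at C-2; the double bond between C-5 and C-6.
Putting it together: hex-5-en-2-ol.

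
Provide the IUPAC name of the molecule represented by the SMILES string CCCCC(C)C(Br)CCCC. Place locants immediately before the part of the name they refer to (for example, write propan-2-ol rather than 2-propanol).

The longest carbon chain is 10 atoms: the parent is decane.
Choose the numbering such that the locant sets are identical either way, so the alphabetically earlier bromo substituent takes the lower locant (5 rather than 6).
That gives a bromo group at C-5; a methyl group at C-6.
Substituent prefixes are cited in alphabetical order (multiplying prefixes like di-/tri- are ignored for ordering).
Putting it together: 5-bromo-6-methyldecane.

5-bromo-6-methyldecane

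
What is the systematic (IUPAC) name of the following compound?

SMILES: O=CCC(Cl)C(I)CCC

The longest carbon chain that includes the –CHO group has 7 carbons, so the parent hydride is heptane.
An aldehyde (terminal –CHO) is the principal characteristic group, giving the suffix -al.
Number the chain so that the aldehyde carbon is C-1 by definition.
That gives a chloro group at C-3; an iodo group at C-4.
Substituent prefixes are cited in alphabetical order (multiplying prefixes like di-/tri- are ignored for ordering).
The name is 3-chloro-4-iodoheptanal.

3-chloro-4-iodoheptanal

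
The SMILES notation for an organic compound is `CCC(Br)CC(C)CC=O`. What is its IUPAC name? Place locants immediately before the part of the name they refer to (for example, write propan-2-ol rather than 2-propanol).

Counting along the main chain through the –CHO group gives 7 carbons: the parent is heptane.
An aldehyde (terminal –CHO) is the principal characteristic group, giving the suffix -al.
Choose the numbering such that the aldehyde carbon is C-1 by definition.
This places a bromo group at C-5; a methyl group at C-3.
Prefixes are listed alphabetically: bromo, methyl.
Assembling the pieces gives 5-bromo-3-methylheptanal.

5-bromo-3-methylheptanal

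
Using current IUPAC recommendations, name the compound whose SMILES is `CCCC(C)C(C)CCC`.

4,5-dimethyloctane

The longest continuous carbon chain has 8 atoms, so the parent hydride is octane.
Numbering from either end gives identical locants here.
This places methyl groups at C-4 and C-5.
Assembling the pieces gives 4,5-dimethyloctane.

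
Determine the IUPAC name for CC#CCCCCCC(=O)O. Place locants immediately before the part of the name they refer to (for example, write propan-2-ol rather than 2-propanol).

non-7-ynoic acid

The longest carbon chain that includes the –COOH group and the multiple bond has 9 carbons, so the parent hydride is nonane.
The highest-priority functional group is a carboxylic acid (terminal –COOH), so the name ends in -oic acid.
The chain contains a C≡C triple bond, so the unsaturation ending is -yne.
Number the chain so that the carboxylic acid carbon is C-1 by definition.
With this numbering: the triple bond between C-7 and C-8.
Assembling the pieces gives non-7-ynoic acid.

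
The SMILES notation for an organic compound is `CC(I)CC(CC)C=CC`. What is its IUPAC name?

The longest carbon chain that includes the multiple bond has 7 carbons, so the parent hydride is heptane.
A C=C double bond in the chain gives the infix -ene-.
Number the chain so that numbering from this end puts the double bond at C-2 rather than C-5.
This places the double bond between C-2 and C-3; an ethyl group at C-4; an iodo group at C-6.
Prefixes are listed alphabetically: ethyl, iodo.
Putting it together: 4-ethyl-6-iodohept-2-ene.

4-ethyl-6-iodohept-2-ene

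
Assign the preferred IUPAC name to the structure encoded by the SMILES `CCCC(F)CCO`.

Counting along the main chain through the –OH group gives 6 carbons: the parent is hexane.
The principal characteristic group is an alcohol (–OH), named with the suffix -ol.
Number the chain so that numbering from this end puts the hydroxyl group at C-1 rather than C-6.
With this numbering: the hydroxyl at C-1; a fluoro group at C-3.
Assembling the pieces gives 3-fluorohexan-1-ol.

3-fluorohexan-1-ol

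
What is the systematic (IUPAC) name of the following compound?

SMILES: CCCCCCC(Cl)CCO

Counting along the main chain through the –OH group gives 9 carbons: the parent is nonane.
The principal characteristic group is an alcohol (–OH), named with the suffix -ol.
The numbering direction is chosen so that numbering from this end puts the hydroxyl group at C-1 rather than C-9.
This places the hydroxyl at C-1; a chloro group at C-3.
Putting it together: 3-chlorononan-1-ol.

3-chlorononan-1-ol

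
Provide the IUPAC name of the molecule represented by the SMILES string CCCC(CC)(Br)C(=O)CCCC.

Counting along the main chain through the carbonyl gives 9 carbons: the parent is nonane.
A ketone (C=O on an internal carbon) is the principal characteristic group, giving the suffix -one.
Choose the numbering such that the substituent locant set {4,4} is lower than {6,6} at the first point of difference.
This places the carbonyl at C-5; a bromo group at C-4; an ethyl group at C-4.
The substituents are ordered alphabetically, ignoring any di-/tri- multipliers.
The name is 4-bromo-4-ethylnonan-5-one.

4-bromo-4-ethylnonan-5-one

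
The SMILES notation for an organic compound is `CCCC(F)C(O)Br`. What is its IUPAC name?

1-bromo-2-fluoropentan-1-ol

The longest chain bearing the –OH group is 5 carbons long (pentane).
The principal characteristic group is an alcohol (–OH), named with the suffix -ol.
The numbering direction is chosen so that numbering from this end puts the hydroxyl group at C-1 rather than C-5.
With this numbering: the hydroxyl at C-1; a bromo group at C-1; a fluoro group at C-2.
The substituents are ordered alphabetically, ignoring any di-/tri- multipliers.
Assembling the pieces gives 1-bromo-2-fluoropentan-1-ol.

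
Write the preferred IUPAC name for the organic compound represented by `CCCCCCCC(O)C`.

nonan-2-ol

The longest carbon chain that includes the –OH group has 9 carbons, so the parent hydride is nonane.
An alcohol (–OH) is the principal characteristic group, giving the suffix -ol.
Choose the numbering such that numbering from this end puts the hydroxyl group at C-2 rather than C-8.
That gives the hydroxyl at C-2.
The name is nonan-2-ol.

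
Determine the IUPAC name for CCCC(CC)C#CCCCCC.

The longest chain bearing the multiple bond is 11 carbons long (undecane).
A C≡C triple bond in the chain gives the infix -yne-.
Number the chain so that numbering from this end puts the triple bond at C-5 rather than C-6.
That gives the triple bond between C-5 and C-6; an ethyl group at C-4.
The name is 4-ethylundec-5-yne.

4-ethylundec-5-yne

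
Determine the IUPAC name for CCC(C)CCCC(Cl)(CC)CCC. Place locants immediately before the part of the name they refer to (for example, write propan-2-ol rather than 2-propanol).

7-chloro-7-ethyl-3-methyldecane

The parent chain contains 10 carbons (decane).
Number the chain so that the substituent locant set {3,7,7} is lower than {4,4,8} at the first point of difference.
With this numbering: a chloro group at C-7; an ethyl group at C-7; a methyl group at C-3.
Substituent prefixes are cited in alphabetical order (multiplying prefixes like di-/tri- are ignored for ordering).
Putting it together: 7-chloro-7-ethyl-3-methyldecane.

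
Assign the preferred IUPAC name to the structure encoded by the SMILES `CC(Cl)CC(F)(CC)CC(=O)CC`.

7-chloro-5-ethyl-5-fluorooctan-3-one

The longest carbon chain that includes the carbonyl has 8 carbons, so the parent hydride is octane.
The highest-priority functional group is a ketone (C=O on an internal carbon), so the name ends in -one.
The numbering direction is chosen so that numbering from this end puts the carbonyl group at C-3 rather than C-6.
With this numbering: the carbonyl at C-3; a chloro group at C-7; an ethyl group at C-5; a fluoro group at C-5.
Substituent prefixes are cited in alphabetical order (multiplying prefixes like di-/tri- are ignored for ordering).
The name is 7-chloro-5-ethyl-5-fluorooctan-3-one.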